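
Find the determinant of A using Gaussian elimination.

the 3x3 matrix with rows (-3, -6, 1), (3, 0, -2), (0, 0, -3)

Forward elimination:
R2 <- R2 - (-1)*R1:  [  0  -6  -1 ]
Upper-triangular form:
[ -3  -6   1 ]
[  0  -6  -1 ]
[  0   0  -3 ]
det(A) = (-1)^0 * (-3) * (-6) * (-3) = -54  (0 row swaps -> sign +1)

det(A) = -54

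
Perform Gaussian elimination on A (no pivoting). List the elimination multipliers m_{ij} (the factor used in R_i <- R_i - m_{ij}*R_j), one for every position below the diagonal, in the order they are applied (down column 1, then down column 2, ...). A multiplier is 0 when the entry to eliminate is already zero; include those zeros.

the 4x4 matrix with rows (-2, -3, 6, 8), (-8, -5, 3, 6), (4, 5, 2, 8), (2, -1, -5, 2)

multipliers: 4, -2, -1, -1/7, -4/7, -1

Forward elimination:
R2 <- R2 - (4)*R1:  [   0    7  -21  -26 ]
R3 <- R3 - (-2)*R1:  [  0  -1  14  24 ]
R4 <- R4 - (-1)*R1:  [  0  -4   1  10 ]
R3 <- R3 - (-1/7)*R2:  [     0      0     11  142/7 ]
R4 <- R4 - (-4/7)*R2:  [     0      0    -11  -34/7 ]
R4 <- R4 - (-1)*R3:  [     0      0      0  108/7 ]
Multipliers (in order of application): m_{21} = 4, m_{31} = -2, m_{41} = -1, m_{32} = -1/7, m_{42} = -4/7, m_{43} = -1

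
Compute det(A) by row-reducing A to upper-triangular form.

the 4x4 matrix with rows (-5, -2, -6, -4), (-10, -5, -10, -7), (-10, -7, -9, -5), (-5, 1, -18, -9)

det(A) = 30

Forward elimination:
R2 <- R2 - (2)*R1:  [  0  -1   2   1 ]
R3 <- R3 - (2)*R1:  [  0  -3   3   3 ]
R4 <- R4 - (1)*R1:  [   0    3  -12   -5 ]
R3 <- R3 - (3)*R2:  [  0   0  -3   0 ]
R4 <- R4 - (-3)*R2:  [  0   0  -6  -2 ]
R4 <- R4 - (2)*R3:  [  0   0   0  -2 ]
Upper-triangular form:
[ -5  -2  -6  -4 ]
[  0  -1   2   1 ]
[  0   0  -3   0 ]
[  0   0   0  -2 ]
det(A) = (-1)^0 * (-5) * (-1) * (-3) * (-2) = 30  (0 row swaps -> sign +1)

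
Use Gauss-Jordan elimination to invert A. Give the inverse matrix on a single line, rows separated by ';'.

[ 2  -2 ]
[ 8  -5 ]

Gauss-Jordan on [A | I]:
R1 <- (1/2)*R1:  [   1   -1  |  1/2    0 ]
R2 <- R2 - (8)*R1:  [  0   3  |  -4   1 ]
R2 <- (1/3)*R2:  [    0     1  |  -4/3   1/3 ]
R1 <- R1 - (-1)*R2:  [    1     0  |  -5/6   1/3 ]
Right block of [I | A^{-1}] is the inverse:
[ -5/6  1/3 ]
[ -4/3  1/3 ]

inverse = [-5/6 1/3; -4/3 1/3]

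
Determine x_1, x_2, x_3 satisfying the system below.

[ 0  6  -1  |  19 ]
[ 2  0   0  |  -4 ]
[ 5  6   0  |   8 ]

(-2, 3, -1)

Forward elimination on [A|b]:
R1 <-> R2   (pivot in column 1 was zero)
[ 2  0   0  -4 ]
[ 0  6  -1  19 ]
[ 5  6   0   8 ]
R3 <- R3 - (5/2)*R1:  [  0   6   0  18 ]
R3 <- R3 - (1)*R2:  [  0   0   1  -1 ]
Row echelon form:
[ 2  0   0  |  -4 ]
[ 0  6  -1  |  19 ]
[ 0  0   1  |  -1 ]
Back-substitution:
x_3 = (-1) / 1 = -1
x_2 = (19 - (-1)*(-1)) / 6 = 3
x_1 = (-4) / 2 = -2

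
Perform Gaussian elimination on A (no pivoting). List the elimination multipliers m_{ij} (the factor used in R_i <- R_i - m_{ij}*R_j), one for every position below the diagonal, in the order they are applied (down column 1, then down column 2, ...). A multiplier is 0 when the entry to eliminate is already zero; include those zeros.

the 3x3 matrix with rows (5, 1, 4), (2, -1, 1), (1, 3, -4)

multipliers: 2/5, 1/5, -2

Forward elimination:
R2 <- R2 - (2/5)*R1:  [    0  -7/5  -3/5 ]
R3 <- R3 - (1/5)*R1:  [     0   14/5  -24/5 ]
R3 <- R3 - (-2)*R2:  [  0   0  -6 ]
Multipliers (in order of application): m_{21} = 2/5, m_{31} = 1/5, m_{32} = -2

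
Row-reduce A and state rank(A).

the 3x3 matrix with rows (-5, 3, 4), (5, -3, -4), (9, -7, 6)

Row reduction:
R2 <- R2 - (-1)*R1:  [ 0  0  0 ]
R3 <- R3 - (-9/5)*R1:  [    0  -8/5  66/5 ]
R2 <-> R3   (pivot in column 2 was zero)
[ -5     3     4 ]
[  0  -8/5  66/5 ]
[  0     0     0 ]
Row echelon form:
[ -5     3     4 ]
[  0  -8/5  66/5 ]
[  0     0     0 ]
Nonzero rows / pivot columns: 2

rank(A) = 2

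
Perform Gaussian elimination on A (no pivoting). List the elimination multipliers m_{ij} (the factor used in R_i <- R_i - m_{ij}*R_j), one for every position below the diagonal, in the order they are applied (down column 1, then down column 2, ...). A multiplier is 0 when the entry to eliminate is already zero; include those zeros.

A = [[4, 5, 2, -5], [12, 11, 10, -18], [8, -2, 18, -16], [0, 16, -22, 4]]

Forward elimination:
R2 <- R2 - (3)*R1:  [  0  -4   4  -3 ]
R3 <- R3 - (2)*R1:  [   0  -12   14   -6 ]
R4: entry in column 1 is already 0 -> m_{41} = 0 (no row operation needed)
R3 <- R3 - (3)*R2:  [ 0  0  2  3 ]
R4 <- R4 - (-4)*R2:  [  0   0  -6  -8 ]
R4 <- R4 - (-3)*R3:  [ 0  0  0  1 ]
Multipliers (in order of application): m_{21} = 3, m_{31} = 2, m_{41} = 0, m_{32} = 3, m_{42} = -4, m_{43} = -3

multipliers: 3, 2, 0, 3, -4, -3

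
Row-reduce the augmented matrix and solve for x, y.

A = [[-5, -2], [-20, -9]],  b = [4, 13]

(-2, 3)

Forward elimination on [A|b]:
R2 <- R2 - (4)*R1:  [  0  -1  -3 ]
Row echelon form:
[ -5  -2  |   4 ]
[  0  -1  |  -3 ]
Back-substitution:
y = (-3) / -1 = 3
x = (4 - (-2)*(3)) / -5 = -2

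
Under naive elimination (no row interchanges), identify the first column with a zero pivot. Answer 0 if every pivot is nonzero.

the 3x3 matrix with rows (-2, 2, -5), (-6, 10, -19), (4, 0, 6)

Naive forward elimination:
R2 <- R2 - (3)*R1:  [  0   4  -4 ]
R3 <- R3 - (-2)*R1:  [  0   4  -4 ]
R3 <- R3 - (1)*R2:  [ 0  0  0 ]
Matrix at this point:
[ -2  2  -5 ]
[  0  4  -4 ]
[  0  0   0 ]
Pivot entry (3,3) in the last row is zero and there are no rows below to swap with -> zero pivot in column 3 (A is singular).

first zero-pivot column = 3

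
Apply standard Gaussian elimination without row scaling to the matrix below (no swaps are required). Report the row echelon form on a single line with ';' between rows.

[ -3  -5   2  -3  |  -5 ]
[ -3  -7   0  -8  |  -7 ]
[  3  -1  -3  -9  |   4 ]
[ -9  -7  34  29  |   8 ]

Forward elimination:
R2 <- R2 - (1)*R1:  [  0  -2  -2  -5  -2 ]
R3 <- R3 - (-1)*R1:  [   0   -6   -1  -12   -1 ]
R4 <- R4 - (3)*R1:  [  0   8  28  38  23 ]
R3 <- R3 - (3)*R2:  [ 0  0  5  3  5 ]
R4 <- R4 - (-4)*R2:  [  0   0  20  18  15 ]
R4 <- R4 - (4)*R3:  [  0   0   0   6  -5 ]
Row echelon form:
[ -3  -5   2  -3  |  -5 ]
[  0  -2  -2  -5  |  -2 ]
[  0   0   5   3  |   5 ]
[  0   0   0   6  |  -5 ]

REF = [-3 -5 2 -3 -5; 0 -2 -2 -5 -2; 0 0 5 3 5; 0 0 0 6 -5]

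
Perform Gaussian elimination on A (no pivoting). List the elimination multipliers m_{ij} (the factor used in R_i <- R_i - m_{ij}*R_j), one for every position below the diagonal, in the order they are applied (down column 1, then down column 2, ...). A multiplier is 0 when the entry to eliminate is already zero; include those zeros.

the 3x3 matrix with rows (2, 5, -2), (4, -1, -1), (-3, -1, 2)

Forward elimination:
R2 <- R2 - (2)*R1:  [   0  -11    3 ]
R3 <- R3 - (-3/2)*R1:  [    0  13/2    -1 ]
R3 <- R3 - (-13/22)*R2:  [     0      0  17/22 ]
Multipliers (in order of application): m_{21} = 2, m_{31} = -3/2, m_{32} = -13/22

multipliers: 2, -3/2, -13/22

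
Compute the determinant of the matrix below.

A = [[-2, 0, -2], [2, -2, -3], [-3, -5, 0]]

det(A) = 62

Forward elimination:
R2 <- R2 - (-1)*R1:  [  0  -2  -5 ]
R3 <- R3 - (3/2)*R1:  [  0  -5   3 ]
R3 <- R3 - (5/2)*R2:  [    0     0  31/2 ]
Upper-triangular form:
[ -2   0    -2 ]
[  0  -2    -5 ]
[  0   0  31/2 ]
det(A) = (-1)^0 * (-2) * (-2) * (31/2) = 62  (0 row swaps -> sign +1)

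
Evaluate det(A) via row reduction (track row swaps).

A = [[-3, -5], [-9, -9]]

det(A) = -18

Forward elimination:
R2 <- R2 - (3)*R1:  [ 0  6 ]
Upper-triangular form:
[ -3  -5 ]
[  0   6 ]
det(A) = (-1)^0 * (-3) * (6) = -18  (0 row swaps -> sign +1)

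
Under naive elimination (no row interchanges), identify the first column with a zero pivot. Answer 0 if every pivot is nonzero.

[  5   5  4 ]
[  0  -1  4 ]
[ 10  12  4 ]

first zero-pivot column = 0

Naive forward elimination:
R3 <- R3 - (2)*R1:  [  0   2  -4 ]
R3 <- R3 - (-2)*R2:  [ 0  0  4 ]
All pivots nonzero; naive elimination completes without hitting a zero pivot.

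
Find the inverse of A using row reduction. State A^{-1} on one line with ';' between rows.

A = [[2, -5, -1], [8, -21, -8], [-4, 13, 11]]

inverse = [-127/6 7 19/6; -28/3 3 4/3; 10/3 -1 -1/3]

Gauss-Jordan on [A | I]:
R1 <- (1/2)*R1:  [    1  -5/2  -1/2  |   1/2     0     0 ]
R2 <- R2 - (8)*R1:  [  0  -1  -4  |  -4   1   0 ]
R3 <- R3 - (-4)*R1:  [ 0  3  9  |  2  0  1 ]
R2 <- (1/-1)*R2:  [  0   1   4  |   4  -1   0 ]
R1 <- R1 - (-5/2)*R2:  [    1     0  19/2  |  21/2  -5/2     0 ]
R3 <- R3 - (3)*R2:  [   0    0   -3  |  -10    3    1 ]
R3 <- (1/-3)*R3:  [    0     0     1  |  10/3    -1  -1/3 ]
R1 <- R1 - (19/2)*R3:  [      1       0       0  |  -127/6       7    19/6 ]
R2 <- R2 - (4)*R3:  [     0      1      0  |  -28/3      3    4/3 ]
Right block of [I | A^{-1}] is the inverse:
[ -127/6   7  19/6 ]
[  -28/3   3   4/3 ]
[   10/3  -1  -1/3 ]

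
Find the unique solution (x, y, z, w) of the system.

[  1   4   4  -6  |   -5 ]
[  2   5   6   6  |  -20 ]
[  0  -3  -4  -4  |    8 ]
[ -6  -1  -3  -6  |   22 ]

Forward elimination on [A|b]:
R2 <- R2 - (2)*R1:  [   0   -3   -2   18  -10 ]
R4 <- R4 - (-6)*R1:  [   0   23   21  -42   -8 ]
R3 <- R3 - (1)*R2:  [   0    0   -2  -22   18 ]
R4 <- R4 - (-23/3)*R2:  [      0       0    17/3      96  -254/3 ]
R4 <- R4 - (-17/6)*R3:  [      0       0       0   101/3  -101/3 ]
Row echelon form:
[ 1   4   4     -6  |      -5 ]
[ 0  -3  -2     18  |     -10 ]
[ 0   0  -2    -22  |      18 ]
[ 0   0   0  101/3  |  -101/3 ]
Back-substitution:
w = (-101/3) / (101/3) = -1
z = (18 - (-22)*(-1)) / -2 = 2
y = (-10 - (-2)*(2) - (18)*(-1)) / -3 = -4
x = (-5 - (4)*(-4) - (4)*(2) - (-6)*(-1)) / 1 = -3

(-3, -4, 2, -1)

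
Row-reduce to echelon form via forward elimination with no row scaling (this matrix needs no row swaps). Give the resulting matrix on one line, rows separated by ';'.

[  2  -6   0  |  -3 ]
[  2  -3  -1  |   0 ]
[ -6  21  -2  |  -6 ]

REF = [2 -6 0 -3; 0 3 -1 3; 0 0 -1 -18]

Forward elimination:
R2 <- R2 - (1)*R1:  [  0   3  -1   3 ]
R3 <- R3 - (-3)*R1:  [   0    3   -2  -15 ]
R3 <- R3 - (1)*R2:  [   0    0   -1  -18 ]
Row echelon form:
[ 2  -6   0  |   -3 ]
[ 0   3  -1  |    3 ]
[ 0   0  -1  |  -18 ]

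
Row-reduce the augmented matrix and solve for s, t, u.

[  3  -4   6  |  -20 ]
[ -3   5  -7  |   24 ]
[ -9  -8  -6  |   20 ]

(2, -1, -5)

Forward elimination on [A|b]:
R2 <- R2 - (-1)*R1:  [  0   1  -1   4 ]
R3 <- R3 - (-3)*R1:  [   0  -20   12  -40 ]
R3 <- R3 - (-20)*R2:  [  0   0  -8  40 ]
Row echelon form:
[ 3  -4   6  |  -20 ]
[ 0   1  -1  |    4 ]
[ 0   0  -8  |   40 ]
Back-substitution:
u = (40) / -8 = -5
t = (4 - (-1)*(-5)) / 1 = -1
s = (-20 - (-4)*(-1) - (6)*(-5)) / 3 = 2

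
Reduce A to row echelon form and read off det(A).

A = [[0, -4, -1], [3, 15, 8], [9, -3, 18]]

det(A) = 72

Forward elimination:
R1 <-> R2   (pivot in column 1 was zero)
[ 3  15   8 ]
[ 0  -4  -1 ]
[ 9  -3  18 ]
R3 <- R3 - (3)*R1:  [   0  -48   -6 ]
R3 <- R3 - (12)*R2:  [ 0  0  6 ]
Upper-triangular form:
[ 3  15   8 ]
[ 0  -4  -1 ]
[ 0   0   6 ]
det(A) = (-1)^1 * (3) * (-4) * (6) = 72  (1 row swap -> sign -1)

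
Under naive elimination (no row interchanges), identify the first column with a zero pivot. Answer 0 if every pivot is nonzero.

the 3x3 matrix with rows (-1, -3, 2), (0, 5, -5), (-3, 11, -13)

Naive forward elimination:
R3 <- R3 - (3)*R1:  [   0   20  -19 ]
R3 <- R3 - (4)*R2:  [ 0  0  1 ]
All pivots nonzero; naive elimination completes without hitting a zero pivot.

first zero-pivot column = 0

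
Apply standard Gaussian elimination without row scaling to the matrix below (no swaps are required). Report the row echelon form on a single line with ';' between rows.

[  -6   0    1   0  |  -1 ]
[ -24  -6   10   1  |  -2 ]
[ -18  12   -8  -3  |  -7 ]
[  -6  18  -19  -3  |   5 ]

Forward elimination:
R2 <- R2 - (4)*R1:  [  0  -6   6   1   2 ]
R3 <- R3 - (3)*R1:  [   0   12  -11   -3   -4 ]
R4 <- R4 - (1)*R1:  [   0   18  -20   -3    6 ]
R3 <- R3 - (-2)*R2:  [  0   0   1  -1   0 ]
R4 <- R4 - (-3)*R2:  [  0   0  -2   0  12 ]
R4 <- R4 - (-2)*R3:  [  0   0   0  -2  12 ]
Row echelon form:
[ -6   0  1   0  |  -1 ]
[  0  -6  6   1  |   2 ]
[  0   0  1  -1  |   0 ]
[  0   0  0  -2  |  12 ]

REF = [-6 0 1 0 -1; 0 -6 6 1 2; 0 0 1 -1 0; 0 0 0 -2 12]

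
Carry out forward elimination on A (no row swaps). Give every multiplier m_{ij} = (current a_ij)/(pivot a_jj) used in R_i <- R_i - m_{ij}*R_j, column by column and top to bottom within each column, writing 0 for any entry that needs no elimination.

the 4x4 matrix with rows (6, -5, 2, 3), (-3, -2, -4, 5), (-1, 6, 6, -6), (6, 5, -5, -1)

Forward elimination:
R2 <- R2 - (-1/2)*R1:  [    0  -9/2    -3  13/2 ]
R3 <- R3 - (-1/6)*R1:  [     0   31/6   19/3  -11/2 ]
R4 <- R4 - (1)*R1:  [  0  10  -7  -4 ]
R3 <- R3 - (-31/27)*R2:  [     0      0   26/9  53/27 ]
R4 <- R4 - (-20/9)*R2:  [     0      0  -41/3   94/9 ]
R4 <- R4 - (-123/26)*R3:  [      0       0       0  513/26 ]
Multipliers (in order of application): m_{21} = -1/2, m_{31} = -1/6, m_{41} = 1, m_{32} = -31/27, m_{42} = -20/9, m_{43} = -123/26

multipliers: -1/2, -1/6, 1, -31/27, -20/9, -123/26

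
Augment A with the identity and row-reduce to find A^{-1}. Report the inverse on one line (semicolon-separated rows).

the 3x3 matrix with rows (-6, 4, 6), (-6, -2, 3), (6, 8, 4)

inverse = [-2/9 2/9 1/6; 7/24 -5/12 -1/8; -1/4 1/2 1/4]

Gauss-Jordan on [A | I]:
R1 <- (1/-6)*R1:  [    1  -2/3    -1  |  -1/6     0     0 ]
R2 <- R2 - (-6)*R1:  [  0  -6  -3  |  -1   1   0 ]
R3 <- R3 - (6)*R1:  [  0  12  10  |   1   0   1 ]
R2 <- (1/-6)*R2:  [    0     1   1/2  |   1/6  -1/6     0 ]
R1 <- R1 - (-2/3)*R2:  [     1      0   -2/3  |  -1/18   -1/9      0 ]
R3 <- R3 - (12)*R2:  [  0   0   4  |  -1   2   1 ]
R3 <- (1/4)*R3:  [    0     0     1  |  -1/4   1/2   1/4 ]
R1 <- R1 - (-2/3)*R3:  [    1     0     0  |  -2/9   2/9   1/6 ]
R2 <- R2 - (1/2)*R3:  [     0      1      0  |   7/24  -5/12   -1/8 ]
Right block of [I | A^{-1}] is the inverse:
[ -2/9    2/9   1/6 ]
[ 7/24  -5/12  -1/8 ]
[ -1/4    1/2   1/4 ]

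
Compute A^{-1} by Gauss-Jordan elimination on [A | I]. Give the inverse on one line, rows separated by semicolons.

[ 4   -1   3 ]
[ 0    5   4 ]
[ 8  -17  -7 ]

inverse = [-33/20 29/10 19/20; -8/5 13/5 4/5; 2 -3 -1]

Gauss-Jordan on [A | I]:
R1 <- (1/4)*R1:  [    1  -1/4   3/4  |   1/4     0     0 ]
R3 <- R3 - (8)*R1:  [   0  -15  -13  |   -2    0    1 ]
R2 <- (1/5)*R2:  [   0    1  4/5  |    0  1/5    0 ]
R1 <- R1 - (-1/4)*R2:  [     1      0  19/20  |    1/4   1/20      0 ]
R3 <- R3 - (-15)*R2:  [  0   0  -1  |  -2   3   1 ]
R3 <- (1/-1)*R3:  [  0   0   1  |   2  -3  -1 ]
R1 <- R1 - (19/20)*R3:  [      1       0       0  |  -33/20   29/10   19/20 ]
R2 <- R2 - (4/5)*R3:  [    0     1     0  |  -8/5  13/5   4/5 ]
Right block of [I | A^{-1}] is the inverse:
[ -33/20  29/10  19/20 ]
[   -8/5   13/5    4/5 ]
[      2     -3     -1 ]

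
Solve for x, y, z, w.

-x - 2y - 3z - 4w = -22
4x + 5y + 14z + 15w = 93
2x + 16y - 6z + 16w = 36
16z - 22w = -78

(0, -2, 2, 5)

Forward elimination on [A|b]:
R2 <- R2 - (-4)*R1:  [  0  -3   2  -1   5 ]
R3 <- R3 - (-2)*R1:  [   0   12  -12    8   -8 ]
R3 <- R3 - (-4)*R2:  [  0   0  -4   4  12 ]
R4 <- R4 - (-4)*R3:  [   0    0    0   -6  -30 ]
Row echelon form:
[ -1  -2  -3  -4  |  -22 ]
[  0  -3   2  -1  |    5 ]
[  0   0  -4   4  |   12 ]
[  0   0   0  -6  |  -30 ]
Back-substitution:
w = (-30) / -6 = 5
z = (12 - (4)*(5)) / -4 = 2
y = (5 - (2)*(2) - (-1)*(5)) / -3 = -2
x = (-22 - (-2)*(-2) - (-3)*(2) - (-4)*(5)) / -1 = 0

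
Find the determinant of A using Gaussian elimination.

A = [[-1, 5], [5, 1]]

Forward elimination:
R2 <- R2 - (-5)*R1:  [  0  26 ]
Upper-triangular form:
[ -1   5 ]
[  0  26 ]
det(A) = (-1)^0 * (-1) * (26) = -26  (0 row swaps -> sign +1)

det(A) = -26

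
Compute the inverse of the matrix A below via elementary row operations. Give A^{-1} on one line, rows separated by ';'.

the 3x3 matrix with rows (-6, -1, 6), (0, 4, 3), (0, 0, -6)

Gauss-Jordan on [A | I]:
R1 <- (1/-6)*R1:  [    1   1/6    -1  |  -1/6     0     0 ]
R2 <- (1/4)*R2:  [   0    1  3/4  |    0  1/4    0 ]
R1 <- R1 - (1/6)*R2:  [     1      0   -9/8  |   -1/6  -1/24      0 ]
R3 <- (1/-6)*R3:  [    0     0     1  |     0     0  -1/6 ]
R1 <- R1 - (-9/8)*R3:  [     1      0      0  |   -1/6  -1/24  -3/16 ]
R2 <- R2 - (3/4)*R3:  [   0    1    0  |    0  1/4  1/8 ]
Right block of [I | A^{-1}] is the inverse:
[ -1/6  -1/24  -3/16 ]
[    0    1/4    1/8 ]
[    0      0   -1/6 ]

inverse = [-1/6 -1/24 -3/16; 0 1/4 1/8; 0 0 -1/6]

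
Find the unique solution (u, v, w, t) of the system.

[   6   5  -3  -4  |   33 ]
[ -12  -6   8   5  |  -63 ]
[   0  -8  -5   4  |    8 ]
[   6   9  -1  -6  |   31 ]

Forward elimination on [A|b]:
R2 <- R2 - (-2)*R1:  [  0   4   2  -3   3 ]
R4 <- R4 - (1)*R1:  [  0   4   2  -2  -2 ]
R3 <- R3 - (-2)*R2:  [  0   0  -1  -2  14 ]
R4 <- R4 - (1)*R2:  [  0   0   0   1  -5 ]
Row echelon form:
[ 6  5  -3  -4  |  33 ]
[ 0  4   2  -3  |   3 ]
[ 0  0  -1  -2  |  14 ]
[ 0  0   0   1  |  -5 ]
Back-substitution:
t = (-5) / 1 = -5
w = (14 - (-2)*(-5)) / -1 = -4
v = (3 - (2)*(-4) - (-3)*(-5)) / 4 = -1
u = (33 - (5)*(-1) - (-3)*(-4) - (-4)*(-5)) / 6 = 1

(1, -1, -4, -5)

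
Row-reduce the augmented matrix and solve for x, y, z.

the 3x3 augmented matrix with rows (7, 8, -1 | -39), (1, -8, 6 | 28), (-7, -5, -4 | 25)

Forward elimination on [A|b]:
R2 <- R2 - (1/7)*R1:  [     0  -64/7   43/7  235/7 ]
R3 <- R3 - (-1)*R1:  [   0    3   -5  -14 ]
R3 <- R3 - (-21/64)*R2:  [       0        0  -191/64  -191/64 ]
Row echelon form:
[ 7      8       -1  |      -39 ]
[ 0  -64/7     43/7  |    235/7 ]
[ 0      0  -191/64  |  -191/64 ]
Back-substitution:
z = (-191/64) / (-191/64) = 1
y = (235/7 - (43/7)*(1)) / (-64/7) = -3
x = (-39 - (8)*(-3) - (-1)*(1)) / 7 = -2

(-2, -3, 1)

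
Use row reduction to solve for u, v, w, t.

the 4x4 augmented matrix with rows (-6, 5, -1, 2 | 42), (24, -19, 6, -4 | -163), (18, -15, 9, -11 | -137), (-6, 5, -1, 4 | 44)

Forward elimination on [A|b]:
R2 <- R2 - (-4)*R1:  [ 0  1  2  4  5 ]
R3 <- R3 - (-3)*R1:  [   0    0    6   -5  -11 ]
R4 <- R4 - (1)*R1:  [ 0  0  0  2  2 ]
Row echelon form:
[ -6  5  -1   2  |   42 ]
[  0  1   2   4  |    5 ]
[  0  0   6  -5  |  -11 ]
[  0  0   0   2  |    2 ]
Back-substitution:
t = (2) / 2 = 1
w = (-11 - (-5)*(1)) / 6 = -1
v = (5 - (2)*(-1) - (4)*(1)) / 1 = 3
u = (42 - (5)*(3) - (-1)*(-1) - (2)*(1)) / -6 = -4

(-4, 3, -1, 1)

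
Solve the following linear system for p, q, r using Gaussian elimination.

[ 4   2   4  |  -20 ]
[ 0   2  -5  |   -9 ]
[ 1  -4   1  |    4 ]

Forward elimination on [A|b]:
R3 <- R3 - (1/4)*R1:  [    0  -9/2     0     9 ]
R3 <- R3 - (-9/4)*R2:  [     0      0  -45/4  -45/4 ]
Row echelon form:
[ 4  2      4  |    -20 ]
[ 0  2     -5  |     -9 ]
[ 0  0  -45/4  |  -45/4 ]
Back-substitution:
r = (-45/4) / (-45/4) = 1
q = (-9 - (-5)*(1)) / 2 = -2
p = (-20 - (2)*(-2) - (4)*(1)) / 4 = -5

(-5, -2, 1)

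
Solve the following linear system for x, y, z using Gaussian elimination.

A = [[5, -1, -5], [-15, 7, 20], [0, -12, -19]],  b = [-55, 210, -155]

(-5, 5, 5)

Forward elimination on [A|b]:
R2 <- R2 - (-3)*R1:  [  0   4   5  45 ]
R3 <- R3 - (-3)*R2:  [   0    0   -4  -20 ]
Row echelon form:
[ 5  -1  -5  |  -55 ]
[ 0   4   5  |   45 ]
[ 0   0  -4  |  -20 ]
Back-substitution:
z = (-20) / -4 = 5
y = (45 - (5)*(5)) / 4 = 5
x = (-55 - (-1)*(5) - (-5)*(5)) / 5 = -5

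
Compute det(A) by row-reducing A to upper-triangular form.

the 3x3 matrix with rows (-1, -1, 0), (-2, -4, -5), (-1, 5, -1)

Forward elimination:
R2 <- R2 - (2)*R1:  [  0  -2  -5 ]
R3 <- R3 - (1)*R1:  [  0   6  -1 ]
R3 <- R3 - (-3)*R2:  [   0    0  -16 ]
Upper-triangular form:
[ -1  -1    0 ]
[  0  -2   -5 ]
[  0   0  -16 ]
det(A) = (-1)^0 * (-1) * (-2) * (-16) = -32  (0 row swaps -> sign +1)

det(A) = -32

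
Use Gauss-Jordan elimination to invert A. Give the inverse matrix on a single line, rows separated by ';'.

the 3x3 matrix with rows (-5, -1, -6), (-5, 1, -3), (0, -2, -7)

Gauss-Jordan on [A | I]:
R1 <- (1/-5)*R1:  [    1   1/5   6/5  |  -1/5     0     0 ]
R2 <- R2 - (-5)*R1:  [  0   2   3  |  -1   1   0 ]
R2 <- (1/2)*R2:  [    0     1   3/2  |  -1/2   1/2     0 ]
R1 <- R1 - (1/5)*R2:  [     1      0   9/10  |  -1/10  -1/10      0 ]
R3 <- R3 - (-2)*R2:  [  0   0  -4  |  -1   1   1 ]
R3 <- (1/-4)*R3:  [    0     0     1  |   1/4  -1/4  -1/4 ]
R1 <- R1 - (9/10)*R3:  [      1       0       0  |  -13/40     1/8    9/40 ]
R2 <- R2 - (3/2)*R3:  [    0     1     0  |  -7/8   7/8   3/8 ]
Right block of [I | A^{-1}] is the inverse:
[ -13/40   1/8  9/40 ]
[   -7/8   7/8   3/8 ]
[    1/4  -1/4  -1/4 ]

inverse = [-13/40 1/8 9/40; -7/8 7/8 3/8; 1/4 -1/4 -1/4]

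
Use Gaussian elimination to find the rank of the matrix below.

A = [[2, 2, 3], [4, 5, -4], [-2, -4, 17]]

rank(A) = 2

Row reduction:
R2 <- R2 - (2)*R1:  [   0    1  -10 ]
R3 <- R3 - (-1)*R1:  [  0  -2  20 ]
R3 <- R3 - (-2)*R2:  [ 0  0  0 ]
Row echelon form:
[ 2  2    3 ]
[ 0  1  -10 ]
[ 0  0    0 ]
Nonzero rows / pivot columns: 2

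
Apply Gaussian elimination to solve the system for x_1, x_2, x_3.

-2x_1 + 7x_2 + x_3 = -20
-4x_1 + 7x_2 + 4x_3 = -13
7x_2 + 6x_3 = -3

Forward elimination on [A|b]:
R2 <- R2 - (2)*R1:  [  0  -7   2  27 ]
R3 <- R3 - (-1)*R2:  [  0   0   8  24 ]
Row echelon form:
[ -2   7  1  |  -20 ]
[  0  -7  2  |   27 ]
[  0   0  8  |   24 ]
Back-substitution:
x_3 = (24) / 8 = 3
x_2 = (27 - (2)*(3)) / -7 = -3
x_1 = (-20 - (7)*(-3) - (1)*(3)) / -2 = 1

(1, -3, 3)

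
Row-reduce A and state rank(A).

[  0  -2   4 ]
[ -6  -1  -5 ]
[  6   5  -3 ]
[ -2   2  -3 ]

Row reduction:
R1 <-> R2   (pivot in column 1 was zero)
[ -6  -1  -5 ]
[  0  -2   4 ]
[  6   5  -3 ]
[ -2   2  -3 ]
R3 <- R3 - (-1)*R1:  [  0   4  -8 ]
R4 <- R4 - (1/3)*R1:  [    0   7/3  -4/3 ]
R3 <- R3 - (-2)*R2:  [ 0  0  0 ]
R4 <- R4 - (-7/6)*R2:  [    0     0  10/3 ]
R3 <-> R4   (pivot in column 3 was zero)
[ -6  -1    -5 ]
[  0  -2     4 ]
[  0   0  10/3 ]
[  0   0     0 ]
Row echelon form:
[ -6  -1    -5 ]
[  0  -2     4 ]
[  0   0  10/3 ]
[  0   0     0 ]
Nonzero rows / pivot columns: 3

rank(A) = 3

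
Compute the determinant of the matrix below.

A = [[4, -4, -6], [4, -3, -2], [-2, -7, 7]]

Forward elimination:
R2 <- R2 - (1)*R1:  [ 0  1  4 ]
R3 <- R3 - (-1/2)*R1:  [  0  -9   4 ]
R3 <- R3 - (-9)*R2:  [  0   0  40 ]
Upper-triangular form:
[ 4  -4  -6 ]
[ 0   1   4 ]
[ 0   0  40 ]
det(A) = (-1)^0 * (4) * (1) * (40) = 160  (0 row swaps -> sign +1)

det(A) = 160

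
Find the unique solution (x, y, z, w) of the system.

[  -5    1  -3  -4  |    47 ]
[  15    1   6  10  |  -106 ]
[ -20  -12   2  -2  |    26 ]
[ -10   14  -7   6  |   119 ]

Forward elimination on [A|b]:
R2 <- R2 - (-3)*R1:  [  0   4  -3  -2  35 ]
R3 <- R3 - (4)*R1:  [    0   -16    14    14  -162 ]
R4 <- R4 - (2)*R1:  [  0  12  -1  14  25 ]
R3 <- R3 - (-4)*R2:  [   0    0    2    6  -22 ]
R4 <- R4 - (3)*R2:  [   0    0    8   20  -80 ]
R4 <- R4 - (4)*R3:  [  0   0   0  -4   8 ]
Row echelon form:
[ -5  1  -3  -4  |   47 ]
[  0  4  -3  -2  |   35 ]
[  0  0   2   6  |  -22 ]
[  0  0   0  -4  |    8 ]
Back-substitution:
w = (8) / -4 = -2
z = (-22 - (6)*(-2)) / 2 = -5
y = (35 - (-3)*(-5) - (-2)*(-2)) / 4 = 4
x = (47 - (1)*(4) - (-3)*(-5) - (-4)*(-2)) / -5 = -4

(-4, 4, -5, -2)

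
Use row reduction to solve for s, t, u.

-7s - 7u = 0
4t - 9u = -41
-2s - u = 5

Forward elimination on [A|b]:
R3 <- R3 - (2/7)*R1:  [ 0  0  1  5 ]
Row echelon form:
[ -7  0  -7  |    0 ]
[  0  4  -9  |  -41 ]
[  0  0   1  |    5 ]
Back-substitution:
u = (5) / 1 = 5
t = (-41 - (-9)*(5)) / 4 = 1
s = (0 - (-7)*(5)) / -7 = -5

(-5, 1, 5)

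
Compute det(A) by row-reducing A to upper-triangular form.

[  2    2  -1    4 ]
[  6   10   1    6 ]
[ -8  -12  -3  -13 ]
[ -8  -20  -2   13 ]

Forward elimination:
R2 <- R2 - (3)*R1:  [  0   4   4  -6 ]
R3 <- R3 - (-4)*R1:  [  0  -4  -7   3 ]
R4 <- R4 - (-4)*R1:  [   0  -12   -6   29 ]
R3 <- R3 - (-1)*R2:  [  0   0  -3  -3 ]
R4 <- R4 - (-3)*R2:  [  0   0   6  11 ]
R4 <- R4 - (-2)*R3:  [ 0  0  0  5 ]
Upper-triangular form:
[ 2  2  -1   4 ]
[ 0  4   4  -6 ]
[ 0  0  -3  -3 ]
[ 0  0   0   5 ]
det(A) = (-1)^0 * (2) * (4) * (-3) * (5) = -120  (0 row swaps -> sign +1)

det(A) = -120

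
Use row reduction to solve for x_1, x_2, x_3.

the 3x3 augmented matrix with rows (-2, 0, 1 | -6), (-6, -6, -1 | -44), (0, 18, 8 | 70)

(4, 3, 2)

Forward elimination on [A|b]:
R2 <- R2 - (3)*R1:  [   0   -6   -4  -26 ]
R3 <- R3 - (-3)*R2:  [  0   0  -4  -8 ]
Row echelon form:
[ -2   0   1  |   -6 ]
[  0  -6  -4  |  -26 ]
[  0   0  -4  |   -8 ]
Back-substitution:
x_3 = (-8) / -4 = 2
x_2 = (-26 - (-4)*(2)) / -6 = 3
x_1 = (-6 - (1)*(2)) / -2 = 4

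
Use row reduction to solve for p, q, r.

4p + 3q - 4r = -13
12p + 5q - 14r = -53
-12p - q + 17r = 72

Forward elimination on [A|b]:
R2 <- R2 - (3)*R1:  [   0   -4   -2  -14 ]
R3 <- R3 - (-3)*R1:  [  0   8   5  33 ]
R3 <- R3 - (-2)*R2:  [ 0  0  1  5 ]
Row echelon form:
[ 4   3  -4  |  -13 ]
[ 0  -4  -2  |  -14 ]
[ 0   0   1  |    5 ]
Back-substitution:
r = (5) / 1 = 5
q = (-14 - (-2)*(5)) / -4 = 1
p = (-13 - (3)*(1) - (-4)*(5)) / 4 = 1

(1, 1, 5)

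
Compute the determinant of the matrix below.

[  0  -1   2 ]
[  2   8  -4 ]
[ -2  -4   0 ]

Forward elimination:
R1 <-> R2   (pivot in column 1 was zero)
[  2   8  -4 ]
[  0  -1   2 ]
[ -2  -4   0 ]
R3 <- R3 - (-1)*R1:  [  0   4  -4 ]
R3 <- R3 - (-4)*R2:  [ 0  0  4 ]
Upper-triangular form:
[ 2   8  -4 ]
[ 0  -1   2 ]
[ 0   0   4 ]
det(A) = (-1)^1 * (2) * (-1) * (4) = 8  (1 row swap -> sign -1)

det(A) = 8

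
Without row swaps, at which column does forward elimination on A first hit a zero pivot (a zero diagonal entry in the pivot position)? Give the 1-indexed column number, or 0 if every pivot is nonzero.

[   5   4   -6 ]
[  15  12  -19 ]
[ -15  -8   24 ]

first zero-pivot column = 2

Naive forward elimination:
R2 <- R2 - (3)*R1:  [  0   0  -1 ]
R3 <- R3 - (-3)*R1:  [ 0  4  6 ]
Matrix at this point:
[ 5  4  -6 ]
[ 0  0  -1 ]
[ 0  4   6 ]
Pivot entry (2,2) is zero but row 3 has 4 in column 2 -> naive elimination stops; a row interchange (e.g. R2 <-> R3) would be required here.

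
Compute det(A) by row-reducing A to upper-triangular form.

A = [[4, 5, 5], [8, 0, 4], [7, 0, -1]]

det(A) = 180

Forward elimination:
R2 <- R2 - (2)*R1:  [   0  -10   -6 ]
R3 <- R3 - (7/4)*R1:  [     0  -35/4  -39/4 ]
R3 <- R3 - (7/8)*R2:  [    0     0  -9/2 ]
Upper-triangular form:
[ 4    5     5 ]
[ 0  -10    -6 ]
[ 0    0  -9/2 ]
det(A) = (-1)^0 * (4) * (-10) * (-9/2) = 180  (0 row swaps -> sign +1)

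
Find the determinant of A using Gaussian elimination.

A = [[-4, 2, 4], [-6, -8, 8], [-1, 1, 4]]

Forward elimination:
R2 <- R2 - (3/2)*R1:  [   0  -11    2 ]
R3 <- R3 - (1/4)*R1:  [   0  1/2    3 ]
R3 <- R3 - (-1/22)*R2:  [     0      0  34/11 ]
Upper-triangular form:
[ -4    2      4 ]
[  0  -11      2 ]
[  0    0  34/11 ]
det(A) = (-1)^0 * (-4) * (-11) * (34/11) = 136  (0 row swaps -> sign +1)

det(A) = 136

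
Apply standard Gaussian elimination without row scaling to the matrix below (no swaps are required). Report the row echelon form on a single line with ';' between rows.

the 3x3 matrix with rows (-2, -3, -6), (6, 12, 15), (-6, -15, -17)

Forward elimination:
R2 <- R2 - (-3)*R1:  [  0   3  -3 ]
R3 <- R3 - (3)*R1:  [  0  -6   1 ]
R3 <- R3 - (-2)*R2:  [  0   0  -5 ]
Row echelon form:
[ -2  -3  -6 ]
[  0   3  -3 ]
[  0   0  -5 ]

REF = [-2 -3 -6; 0 3 -3; 0 0 -5]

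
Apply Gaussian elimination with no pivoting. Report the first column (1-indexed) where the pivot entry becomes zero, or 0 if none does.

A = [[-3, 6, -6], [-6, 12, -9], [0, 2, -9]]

Naive forward elimination:
R2 <- R2 - (2)*R1:  [ 0  0  3 ]
Matrix at this point:
[ -3  6  -6 ]
[  0  0   3 ]
[  0  2  -9 ]
Pivot entry (2,2) is zero but row 3 has 2 in column 2 -> naive elimination stops; a row interchange (e.g. R2 <-> R3) would be required here.

first zero-pivot column = 2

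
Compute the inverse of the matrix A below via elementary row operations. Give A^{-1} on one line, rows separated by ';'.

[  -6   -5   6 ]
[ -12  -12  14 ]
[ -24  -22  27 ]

Gauss-Jordan on [A | I]:
R1 <- (1/-6)*R1:  [    1   5/6    -1  |  -1/6     0     0 ]
R2 <- R2 - (-12)*R1:  [  0  -2   2  |  -2   1   0 ]
R3 <- R3 - (-24)*R1:  [  0  -2   3  |  -4   0   1 ]
R2 <- (1/-2)*R2:  [    0     1    -1  |     1  -1/2     0 ]
R1 <- R1 - (5/6)*R2:  [    1     0  -1/6  |    -1  5/12     0 ]
R3 <- R3 - (-2)*R2:  [  0   0   1  |  -2  -1   1 ]
R1 <- R1 - (-1/6)*R3:  [    1     0     0  |  -4/3   1/4   1/6 ]
R2 <- R2 - (-1)*R3:  [    0     1     0  |    -1  -3/2     1 ]
Right block of [I | A^{-1}] is the inverse:
[ -4/3   1/4  1/6 ]
[   -1  -3/2    1 ]
[   -2    -1    1 ]

inverse = [-4/3 1/4 1/6; -1 -3/2 1; -2 -1 1]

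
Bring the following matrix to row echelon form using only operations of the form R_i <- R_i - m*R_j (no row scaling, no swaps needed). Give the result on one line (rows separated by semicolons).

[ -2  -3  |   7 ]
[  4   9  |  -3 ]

REF = [-2 -3 7; 0 3 11]

Forward elimination:
R2 <- R2 - (-2)*R1:  [  0   3  11 ]
Row echelon form:
[ -2  -3  |   7 ]
[  0   3  |  11 ]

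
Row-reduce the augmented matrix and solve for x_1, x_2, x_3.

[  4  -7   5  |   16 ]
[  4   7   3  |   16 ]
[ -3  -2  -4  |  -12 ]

(4, 0, 0)

Forward elimination on [A|b]:
R2 <- R2 - (1)*R1:  [  0  14  -2   0 ]
R3 <- R3 - (-3/4)*R1:  [     0  -29/4   -1/4      0 ]
R3 <- R3 - (-29/56)*R2:  [    0     0  -9/7     0 ]
Row echelon form:
[ 4  -7     5  |  16 ]
[ 0  14    -2  |   0 ]
[ 0   0  -9/7  |   0 ]
Back-substitution:
x_3 = (0) / (-9/7) = 0
x_2 = (0 - (-2)*(0)) / 14 = 0
x_1 = (16 - (-7)*(0) - (5)*(0)) / 4 = 4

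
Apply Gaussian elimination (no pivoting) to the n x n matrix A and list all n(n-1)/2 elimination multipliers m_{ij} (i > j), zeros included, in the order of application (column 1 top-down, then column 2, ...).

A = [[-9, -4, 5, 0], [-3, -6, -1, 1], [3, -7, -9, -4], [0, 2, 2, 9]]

multipliers: 1/3, -1/3, 0, 25/14, -3/7, -1/3

Forward elimination:
R2 <- R2 - (1/3)*R1:  [     0  -14/3   -8/3      1 ]
R3 <- R3 - (-1/3)*R1:  [     0  -25/3  -22/3     -4 ]
R4: entry in column 1 is already 0 -> m_{41} = 0 (no row operation needed)
R3 <- R3 - (25/14)*R2:  [      0       0   -18/7  -81/14 ]
R4 <- R4 - (-3/7)*R2:  [    0     0   6/7  66/7 ]
R4 <- R4 - (-1/3)*R3:  [    0     0     0  15/2 ]
Multipliers (in order of application): m_{21} = 1/3, m_{31} = -1/3, m_{41} = 0, m_{32} = 25/14, m_{42} = -3/7, m_{43} = -1/3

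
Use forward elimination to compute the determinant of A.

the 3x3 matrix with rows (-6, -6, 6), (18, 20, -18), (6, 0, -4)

det(A) = -24

Forward elimination:
R2 <- R2 - (-3)*R1:  [ 0  2  0 ]
R3 <- R3 - (-1)*R1:  [  0  -6   2 ]
R3 <- R3 - (-3)*R2:  [ 0  0  2 ]
Upper-triangular form:
[ -6  -6  6 ]
[  0   2  0 ]
[  0   0  2 ]
det(A) = (-1)^0 * (-6) * (2) * (2) = -24  (0 row swaps -> sign +1)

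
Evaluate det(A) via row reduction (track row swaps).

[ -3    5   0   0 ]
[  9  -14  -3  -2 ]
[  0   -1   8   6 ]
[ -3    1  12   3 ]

Forward elimination:
R2 <- R2 - (-3)*R1:  [  0   1  -3  -2 ]
R4 <- R4 - (1)*R1:  [  0  -4  12   3 ]
R3 <- R3 - (-1)*R2:  [ 0  0  5  4 ]
R4 <- R4 - (-4)*R2:  [  0   0   0  -5 ]
Upper-triangular form:
[ -3  5   0   0 ]
[  0  1  -3  -2 ]
[  0  0   5   4 ]
[  0  0   0  -5 ]
det(A) = (-1)^0 * (-3) * (1) * (5) * (-5) = 75  (0 row swaps -> sign +1)

det(A) = 75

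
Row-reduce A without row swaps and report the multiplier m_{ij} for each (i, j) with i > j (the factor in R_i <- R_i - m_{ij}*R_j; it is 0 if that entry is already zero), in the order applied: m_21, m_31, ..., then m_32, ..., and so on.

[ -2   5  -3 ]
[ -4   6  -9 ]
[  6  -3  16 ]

Forward elimination:
R2 <- R2 - (2)*R1:  [  0  -4  -3 ]
R3 <- R3 - (-3)*R1:  [  0  12   7 ]
R3 <- R3 - (-3)*R2:  [  0   0  -2 ]
Multipliers (in order of application): m_{21} = 2, m_{31} = -3, m_{32} = -3

multipliers: 2, -3, -3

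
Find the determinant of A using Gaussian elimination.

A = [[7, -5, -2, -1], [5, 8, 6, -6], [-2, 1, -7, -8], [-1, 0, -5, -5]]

det(A) = -84

Forward elimination:
R2 <- R2 - (5/7)*R1:  [     0   81/7   52/7  -37/7 ]
R3 <- R3 - (-2/7)*R1:  [     0   -3/7  -53/7  -58/7 ]
R4 <- R4 - (-1/7)*R1:  [     0   -5/7  -37/7  -36/7 ]
R3 <- R3 - (-1/27)*R2:  [       0        0  -197/27  -229/27 ]
R4 <- R4 - (-5/81)*R2:  [       0        0  -391/81  -443/81 ]
R4 <- R4 - (391/591)*R3:  [      0       0       0  28/197 ]
Upper-triangular form:
[ 7    -5       -2       -1 ]
[ 0  81/7     52/7    -37/7 ]
[ 0     0  -197/27  -229/27 ]
[ 0     0        0   28/197 ]
det(A) = (-1)^0 * (7) * (81/7) * (-197/27) * (28/197) = -84  (0 row swaps -> sign +1)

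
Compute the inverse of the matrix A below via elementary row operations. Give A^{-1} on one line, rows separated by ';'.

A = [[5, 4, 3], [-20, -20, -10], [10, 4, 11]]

inverse = [3 8/15 -1/3; -2 -5/12 1/6; -2 -1/3 1/3]

Gauss-Jordan on [A | I]:
R1 <- (1/5)*R1:  [   1  4/5  3/5  |  1/5    0    0 ]
R2 <- R2 - (-20)*R1:  [  0  -4   2  |   4   1   0 ]
R3 <- R3 - (10)*R1:  [  0  -4   5  |  -2   0   1 ]
R2 <- (1/-4)*R2:  [    0     1  -1/2  |    -1  -1/4     0 ]
R1 <- R1 - (4/5)*R2:  [   1    0    1  |    1  1/5    0 ]
R3 <- R3 - (-4)*R2:  [  0   0   3  |  -6  -1   1 ]
R3 <- (1/3)*R3:  [    0     0     1  |    -2  -1/3   1/3 ]
R1 <- R1 - (1)*R3:  [    1     0     0  |     3  8/15  -1/3 ]
R2 <- R2 - (-1/2)*R3:  [     0      1      0  |     -2  -5/12    1/6 ]
Right block of [I | A^{-1}] is the inverse:
[  3   8/15  -1/3 ]
[ -2  -5/12   1/6 ]
[ -2   -1/3   1/3 ]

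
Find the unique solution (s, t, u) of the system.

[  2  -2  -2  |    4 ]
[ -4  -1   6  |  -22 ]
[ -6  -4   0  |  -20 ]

(2, 2, -2)

Forward elimination on [A|b]:
R2 <- R2 - (-2)*R1:  [   0   -5    2  -14 ]
R3 <- R3 - (-3)*R1:  [   0  -10   -6   -8 ]
R3 <- R3 - (2)*R2:  [   0    0  -10   20 ]
Row echelon form:
[ 2  -2   -2  |    4 ]
[ 0  -5    2  |  -14 ]
[ 0   0  -10  |   20 ]
Back-substitution:
u = (20) / -10 = -2
t = (-14 - (2)*(-2)) / -5 = 2
s = (4 - (-2)*(2) - (-2)*(-2)) / 2 = 2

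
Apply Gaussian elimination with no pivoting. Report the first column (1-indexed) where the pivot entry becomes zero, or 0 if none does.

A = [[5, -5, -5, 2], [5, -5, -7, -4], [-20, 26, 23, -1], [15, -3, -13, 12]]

Naive forward elimination:
R2 <- R2 - (1)*R1:  [  0   0  -2  -6 ]
R3 <- R3 - (-4)*R1:  [ 0  6  3  7 ]
R4 <- R4 - (3)*R1:  [  0  12   2   6 ]
Matrix at this point:
[ 5  -5  -5   2 ]
[ 0   0  -2  -6 ]
[ 0   6   3   7 ]
[ 0  12   2   6 ]
Pivot entry (2,2) is zero but row 3 has 6 in column 2 -> naive elimination stops; a row interchange (e.g. R2 <-> R3) would be required here.

first zero-pivot column = 2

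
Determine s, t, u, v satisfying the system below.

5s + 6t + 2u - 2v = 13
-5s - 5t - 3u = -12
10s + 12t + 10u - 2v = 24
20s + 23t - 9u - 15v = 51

Forward elimination on [A|b]:
R2 <- R2 - (-1)*R1:  [  0   1  -1  -2   1 ]
R3 <- R3 - (2)*R1:  [  0   0   6   2  -2 ]
R4 <- R4 - (4)*R1:  [   0   -1  -17   -7   -1 ]
R4 <- R4 - (-1)*R2:  [   0    0  -18   -9    0 ]
R4 <- R4 - (-3)*R3:  [  0   0   0  -3  -6 ]
Row echelon form:
[ 5  6   2  -2  |  13 ]
[ 0  1  -1  -2  |   1 ]
[ 0  0   6   2  |  -2 ]
[ 0  0   0  -3  |  -6 ]
Back-substitution:
v = (-6) / -3 = 2
u = (-2 - (2)*(2)) / 6 = -1
t = (1 - (-1)*(-1) - (-2)*(2)) / 1 = 4
s = (13 - (6)*(4) - (2)*(-1) - (-2)*(2)) / 5 = -1

(-1, 4, -1, 2)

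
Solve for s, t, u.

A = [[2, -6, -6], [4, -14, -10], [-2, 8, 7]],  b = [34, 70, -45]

(-4, -4, -3)

Forward elimination on [A|b]:
R2 <- R2 - (2)*R1:  [  0  -2   2   2 ]
R3 <- R3 - (-1)*R1:  [   0    2    1  -11 ]
R3 <- R3 - (-1)*R2:  [  0   0   3  -9 ]
Row echelon form:
[ 2  -6  -6  |  34 ]
[ 0  -2   2  |   2 ]
[ 0   0   3  |  -9 ]
Back-substitution:
u = (-9) / 3 = -3
t = (2 - (2)*(-3)) / -2 = -4
s = (34 - (-6)*(-4) - (-6)*(-3)) / 2 = -4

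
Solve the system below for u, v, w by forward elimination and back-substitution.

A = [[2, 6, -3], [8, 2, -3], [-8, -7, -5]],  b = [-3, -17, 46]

(-3, -1, -3)

Forward elimination on [A|b]:
R2 <- R2 - (4)*R1:  [   0  -22    9   -5 ]
R3 <- R3 - (-4)*R1:  [   0   17  -17   34 ]
R3 <- R3 - (-17/22)*R2:  [       0        0  -221/22   663/22 ]
Row echelon form:
[ 2    6       -3  |      -3 ]
[ 0  -22        9  |      -5 ]
[ 0    0  -221/22  |  663/22 ]
Back-substitution:
w = (663/22) / (-221/22) = -3
v = (-5 - (9)*(-3)) / -22 = -1
u = (-3 - (6)*(-1) - (-3)*(-3)) / 2 = -3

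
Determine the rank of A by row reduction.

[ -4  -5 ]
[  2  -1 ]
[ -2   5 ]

Row reduction:
R2 <- R2 - (-1/2)*R1:  [    0  -7/2 ]
R3 <- R3 - (1/2)*R1:  [    0  15/2 ]
R3 <- R3 - (-15/7)*R2:  [ 0  0 ]
Row echelon form:
[ -4    -5 ]
[  0  -7/2 ]
[  0     0 ]
Nonzero rows / pivot columns: 2

rank(A) = 2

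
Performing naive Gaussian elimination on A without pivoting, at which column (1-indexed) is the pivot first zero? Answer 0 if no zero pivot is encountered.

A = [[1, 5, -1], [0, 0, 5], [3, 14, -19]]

first zero-pivot column = 2

Naive forward elimination:
R3 <- R3 - (3)*R1:  [   0   -1  -16 ]
Matrix at this point:
[ 1   5   -1 ]
[ 0   0    5 ]
[ 0  -1  -16 ]
Pivot entry (2,2) is zero but row 3 has -1 in column 2 -> naive elimination stops; a row interchange (e.g. R2 <-> R3) would be required here.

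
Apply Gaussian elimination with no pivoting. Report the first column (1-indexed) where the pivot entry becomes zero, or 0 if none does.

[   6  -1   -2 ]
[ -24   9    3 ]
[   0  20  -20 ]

first zero-pivot column = 3

Naive forward elimination:
R2 <- R2 - (-4)*R1:  [  0   5  -5 ]
R3 <- R3 - (4)*R2:  [ 0  0  0 ]
Matrix at this point:
[ 6  -1  -2 ]
[ 0   5  -5 ]
[ 0   0   0 ]
Pivot entry (3,3) in the last row is zero and there are no rows below to swap with -> zero pivot in column 3 (A is singular).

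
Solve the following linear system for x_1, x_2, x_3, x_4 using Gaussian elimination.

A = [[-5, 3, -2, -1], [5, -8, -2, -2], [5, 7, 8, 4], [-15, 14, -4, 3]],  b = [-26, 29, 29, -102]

Forward elimination on [A|b]:
R2 <- R2 - (-1)*R1:  [  0  -5  -4  -3   3 ]
R3 <- R3 - (-1)*R1:  [  0  10   6   3   3 ]
R4 <- R4 - (3)*R1:  [   0    5    2    6  -24 ]
R3 <- R3 - (-2)*R2:  [  0   0  -2  -3   9 ]
R4 <- R4 - (-1)*R2:  [   0    0   -2    3  -21 ]
R4 <- R4 - (1)*R3:  [   0    0    0    6  -30 ]
Row echelon form:
[ -5   3  -2  -1  |  -26 ]
[  0  -5  -4  -3  |    3 ]
[  0   0  -2  -3  |    9 ]
[  0   0   0   6  |  -30 ]
Back-substitution:
x_4 = (-30) / 6 = -5
x_3 = (9 - (-3)*(-5)) / -2 = 3
x_2 = (3 - (-4)*(3) - (-3)*(-5)) / -5 = 0
x_1 = (-26 - (3)*(0) - (-2)*(3) - (-1)*(-5)) / -5 = 5

(5, 0, 3, -5)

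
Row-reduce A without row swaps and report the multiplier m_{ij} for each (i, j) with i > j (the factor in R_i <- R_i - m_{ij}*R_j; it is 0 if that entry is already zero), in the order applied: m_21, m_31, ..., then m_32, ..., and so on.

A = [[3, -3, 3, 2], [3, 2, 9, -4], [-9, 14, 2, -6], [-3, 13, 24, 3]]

multipliers: 1, -3, -1, 1, 2, 3

Forward elimination:
R2 <- R2 - (1)*R1:  [  0   5   6  -6 ]
R3 <- R3 - (-3)*R1:  [  0   5  11   0 ]
R4 <- R4 - (-1)*R1:  [  0  10  27   5 ]
R3 <- R3 - (1)*R2:  [ 0  0  5  6 ]
R4 <- R4 - (2)*R2:  [  0   0  15  17 ]
R4 <- R4 - (3)*R3:  [  0   0   0  -1 ]
Multipliers (in order of application): m_{21} = 1, m_{31} = -3, m_{41} = -1, m_{32} = 1, m_{42} = 2, m_{43} = 3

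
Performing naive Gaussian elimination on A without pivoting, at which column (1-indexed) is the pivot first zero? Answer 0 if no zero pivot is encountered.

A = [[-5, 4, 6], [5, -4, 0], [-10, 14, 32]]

first zero-pivot column = 2

Naive forward elimination:
R2 <- R2 - (-1)*R1:  [ 0  0  6 ]
R3 <- R3 - (2)*R1:  [  0   6  20 ]
Matrix at this point:
[ -5  4   6 ]
[  0  0   6 ]
[  0  6  20 ]
Pivot entry (2,2) is zero but row 3 has 6 in column 2 -> naive elimination stops; a row interchange (e.g. R2 <-> R3) would be required here.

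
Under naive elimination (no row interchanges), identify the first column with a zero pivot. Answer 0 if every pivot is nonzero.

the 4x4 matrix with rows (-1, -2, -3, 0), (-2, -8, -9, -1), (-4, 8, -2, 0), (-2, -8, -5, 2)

Naive forward elimination:
R2 <- R2 - (2)*R1:  [  0  -4  -3  -1 ]
R3 <- R3 - (4)*R1:  [  0  16  10   0 ]
R4 <- R4 - (2)*R1:  [  0  -4   1   2 ]
R3 <- R3 - (-4)*R2:  [  0   0  -2  -4 ]
R4 <- R4 - (1)*R2:  [ 0  0  4  3 ]
R4 <- R4 - (-2)*R3:  [  0   0   0  -5 ]
All pivots nonzero; naive elimination completes without hitting a zero pivot.

first zero-pivot column = 0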